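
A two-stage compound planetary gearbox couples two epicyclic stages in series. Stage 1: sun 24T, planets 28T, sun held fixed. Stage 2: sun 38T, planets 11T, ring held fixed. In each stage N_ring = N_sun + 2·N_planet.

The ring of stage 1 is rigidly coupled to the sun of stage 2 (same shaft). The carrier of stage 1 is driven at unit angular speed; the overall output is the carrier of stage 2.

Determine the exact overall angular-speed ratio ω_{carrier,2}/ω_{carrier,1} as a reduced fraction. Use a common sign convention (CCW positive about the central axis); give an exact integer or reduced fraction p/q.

247/490

Stage 1: N_ring = 24 + 2·28 = 80
Stage 1: 24(ω_s−ω_c) = −80(ω_r−ω_c),  ω_s=0, ω_c=1
Stage 1: ω_r = 1 − (24/80)(0−1) = 13/10
  ⇒ ω_r¹/ω_c¹ = 13/10
Stage 2: N_ring = 38 + 2·11 = 60
Stage 2: 38(ω_s−ω_c) = −60(ω_r−ω_c),  ω_r=0, ω_s=1
Stage 2: 38(1−ω_c) = −60(0−ω_c)  ⇒  98ω_c = 38  ⇒  ω_c = 19/49
  ⇒ ω_c²/ω_s² = 19/49
Coupling ω_s² = ω_r¹ ⇒ overall = 13/10 × 19/49 = 247/490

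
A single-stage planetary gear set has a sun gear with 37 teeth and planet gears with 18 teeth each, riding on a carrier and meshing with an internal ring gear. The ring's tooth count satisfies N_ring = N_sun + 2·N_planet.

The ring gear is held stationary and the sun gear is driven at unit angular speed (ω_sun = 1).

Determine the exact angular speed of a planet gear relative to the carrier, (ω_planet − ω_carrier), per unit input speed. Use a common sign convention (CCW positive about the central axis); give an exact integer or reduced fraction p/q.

-2701/1980

N_ring = 37 + 2·18 = 73
37(ω_s−ω_c) = −73(ω_r−ω_c),  ω_r=0, ω_s=1
37(1−ω_c) = −73(0−ω_c)  ⇒  110ω_c = 37  ⇒  ω_c = 37/110
sun–planet: 37·(1−37/110) = −18·(ω_p−ω_c)  ⇒  ω_p−ω_c = −(37/18)·(73/110) = -2701/1980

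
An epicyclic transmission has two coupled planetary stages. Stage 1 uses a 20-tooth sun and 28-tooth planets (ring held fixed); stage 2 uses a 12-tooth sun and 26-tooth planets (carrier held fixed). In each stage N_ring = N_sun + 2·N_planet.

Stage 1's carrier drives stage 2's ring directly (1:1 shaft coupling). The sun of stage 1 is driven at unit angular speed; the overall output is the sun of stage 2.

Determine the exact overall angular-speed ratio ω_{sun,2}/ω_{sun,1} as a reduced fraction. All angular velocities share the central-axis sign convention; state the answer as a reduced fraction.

Stage 1: N_ring = 20 + 2·28 = 76
Stage 1: 20(ω_s−ω_c) = −76(ω_r−ω_c),  ω_r=0, ω_s=1
Stage 1: 20(1−ω_c) = −76(0−ω_c)  ⇒  96ω_c = 20  ⇒  ω_c = 5/24
  ⇒ ω_c¹/ω_s¹ = 5/24
Stage 2: N_ring = 12 + 2·26 = 64
Stage 2: 12(ω_s−ω_c) = −64(ω_r−ω_c),  ω_c=0, ω_r=1
Stage 2: ω_s = 0 − (64/12)(1−0) = -16/3
  ⇒ ω_s²/ω_r² = -16/3
Coupling ω_r² = ω_c¹ ⇒ overall = 5/24 × -16/3 = -10/9

-10/9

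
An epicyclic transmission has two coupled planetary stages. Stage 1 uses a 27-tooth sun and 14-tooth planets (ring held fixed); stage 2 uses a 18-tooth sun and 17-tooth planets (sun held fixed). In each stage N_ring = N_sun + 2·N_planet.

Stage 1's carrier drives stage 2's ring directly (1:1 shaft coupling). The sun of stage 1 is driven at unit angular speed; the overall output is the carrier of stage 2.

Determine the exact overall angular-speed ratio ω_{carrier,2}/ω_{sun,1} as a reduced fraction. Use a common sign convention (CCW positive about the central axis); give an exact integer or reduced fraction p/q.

Stage 1: N_ring = 27 + 2·14 = 55
Stage 1: 27(ω_s−ω_c) = −55(ω_r−ω_c),  ω_r=0, ω_s=1
Stage 1: 27(1−ω_c) = −55(0−ω_c)  ⇒  82ω_c = 27  ⇒  ω_c = 27/82
  ⇒ ω_c¹/ω_s¹ = 27/82
Stage 2: N_ring = 18 + 2·17 = 52
Stage 2: 18(ω_s−ω_c) = −52(ω_r−ω_c),  ω_s=0, ω_r=1
Stage 2: 18(0−ω_c) = −52(1−ω_c)  ⇒  70ω_c = 52  ⇒  ω_c = 26/35
  ⇒ ω_c²/ω_r² = 26/35
Coupling ω_r² = ω_c¹ ⇒ overall = 27/82 × 26/35 = 351/1435

351/1435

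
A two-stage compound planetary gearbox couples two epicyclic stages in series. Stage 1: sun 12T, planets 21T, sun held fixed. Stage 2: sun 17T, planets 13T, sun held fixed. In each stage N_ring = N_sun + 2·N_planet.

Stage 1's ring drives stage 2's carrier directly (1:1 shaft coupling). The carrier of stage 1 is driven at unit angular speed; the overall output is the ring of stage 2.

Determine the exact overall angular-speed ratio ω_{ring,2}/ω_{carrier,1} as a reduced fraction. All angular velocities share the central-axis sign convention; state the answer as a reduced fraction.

220/129

Stage 1: N_ring = 12 + 2·21 = 54
Stage 1: 12(ω_s−ω_c) = −54(ω_r−ω_c),  ω_s=0, ω_c=1
Stage 1: ω_r = 1 − (12/54)(0−1) = 11/9
  ⇒ ω_r¹/ω_c¹ = 11/9
Stage 2: N_ring = 17 + 2·13 = 43
Stage 2: 17(ω_s−ω_c) = −43(ω_r−ω_c),  ω_s=0, ω_c=1
Stage 2: ω_r = 1 − (17/43)(0−1) = 60/43
  ⇒ ω_r²/ω_c² = 60/43
Coupling ω_c² = ω_r¹ ⇒ overall = 11/9 × 60/43 = 220/129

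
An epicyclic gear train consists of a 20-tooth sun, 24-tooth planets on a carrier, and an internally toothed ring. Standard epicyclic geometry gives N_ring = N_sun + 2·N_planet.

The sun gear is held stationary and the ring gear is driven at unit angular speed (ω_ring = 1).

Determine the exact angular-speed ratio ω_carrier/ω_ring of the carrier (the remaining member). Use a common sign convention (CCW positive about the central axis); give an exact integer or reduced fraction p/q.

17/22

N_ring = 20 + 2·24 = 68
20(ω_s−ω_c) = −68(ω_r−ω_c),  ω_s=0, ω_r=1
20(0−ω_c) = −68(1−ω_c)  ⇒  88ω_c = 68  ⇒  ω_c = 17/22
ω_c/ω_r = 17/22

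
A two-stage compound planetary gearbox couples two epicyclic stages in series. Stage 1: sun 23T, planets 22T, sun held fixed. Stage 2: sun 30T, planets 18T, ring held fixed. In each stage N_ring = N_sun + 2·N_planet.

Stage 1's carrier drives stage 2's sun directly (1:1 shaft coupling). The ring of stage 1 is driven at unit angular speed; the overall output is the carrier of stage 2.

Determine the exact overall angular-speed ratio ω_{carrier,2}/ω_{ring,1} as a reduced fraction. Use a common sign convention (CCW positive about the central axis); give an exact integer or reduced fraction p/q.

Stage 1: N_ring = 23 + 2·22 = 67
Stage 1: 23(ω_s−ω_c) = −67(ω_r−ω_c),  ω_s=0, ω_r=1
Stage 1: 23(0−ω_c) = −67(1−ω_c)  ⇒  90ω_c = 67  ⇒  ω_c = 67/90
  ⇒ ω_c¹/ω_r¹ = 67/90
Stage 2: N_ring = 30 + 2·18 = 66
Stage 2: 30(ω_s−ω_c) = −66(ω_r−ω_c),  ω_r=0, ω_s=1
Stage 2: 30(1−ω_c) = −66(0−ω_c)  ⇒  96ω_c = 30  ⇒  ω_c = 5/16
  ⇒ ω_c²/ω_s² = 5/16
Coupling ω_s² = ω_c¹ ⇒ overall = 67/90 × 5/16 = 67/288

67/288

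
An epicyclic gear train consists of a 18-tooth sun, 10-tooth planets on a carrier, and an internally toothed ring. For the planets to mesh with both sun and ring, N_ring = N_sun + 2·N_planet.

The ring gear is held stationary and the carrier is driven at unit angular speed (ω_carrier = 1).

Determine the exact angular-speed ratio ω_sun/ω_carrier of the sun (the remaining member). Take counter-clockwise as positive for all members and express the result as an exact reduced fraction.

28/9

N_ring = 18 + 2·10 = 38
18(ω_s−ω_c) = −38(ω_r−ω_c),  ω_r=0, ω_c=1
ω_s = 1 − (38/18)(0−1) = 28/9
ω_s/ω_c = 28/9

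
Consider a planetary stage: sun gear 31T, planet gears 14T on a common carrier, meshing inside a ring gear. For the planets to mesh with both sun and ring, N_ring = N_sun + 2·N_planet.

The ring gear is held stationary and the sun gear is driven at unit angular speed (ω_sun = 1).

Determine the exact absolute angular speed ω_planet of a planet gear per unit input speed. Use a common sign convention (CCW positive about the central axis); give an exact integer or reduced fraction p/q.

-31/28

N_ring = 31 + 2·14 = 59
31(ω_s−ω_c) = −59(ω_r−ω_c),  ω_r=0, ω_s=1
31(1−ω_c) = −59(0−ω_c)  ⇒  90ω_c = 31  ⇒  ω_c = 31/90
sun–planet: 31·(1−31/90) = −14·(ω_p−ω_c)  ⇒  ω_p−ω_c = −(31/14)·(59/90) = -1829/1260
ω_p = 31/90 − 1829/1260 = -31/28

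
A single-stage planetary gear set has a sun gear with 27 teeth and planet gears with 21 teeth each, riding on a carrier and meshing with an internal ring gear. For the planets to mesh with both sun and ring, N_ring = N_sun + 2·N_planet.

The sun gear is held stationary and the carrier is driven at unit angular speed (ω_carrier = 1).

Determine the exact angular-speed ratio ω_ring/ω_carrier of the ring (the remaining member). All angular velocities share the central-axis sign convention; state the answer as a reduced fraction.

32/23

N_ring = 27 + 2·21 = 69
27(ω_s−ω_c) = −69(ω_r−ω_c),  ω_s=0, ω_c=1
ω_r = 1 − (27/69)(0−1) = 32/23
ω_r/ω_c = 32/23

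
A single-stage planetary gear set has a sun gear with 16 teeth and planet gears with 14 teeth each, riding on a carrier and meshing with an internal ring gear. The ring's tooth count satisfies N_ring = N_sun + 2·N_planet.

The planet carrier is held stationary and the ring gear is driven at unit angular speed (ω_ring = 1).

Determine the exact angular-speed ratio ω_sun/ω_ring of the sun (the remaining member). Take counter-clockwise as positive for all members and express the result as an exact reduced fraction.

N_ring = 16 + 2·14 = 44
16(ω_s−ω_c) = −44(ω_r−ω_c),  ω_c=0, ω_r=1
ω_s = 0 − (44/16)(1−0) = -11/4
ω_s/ω_r = -11/4

-11/4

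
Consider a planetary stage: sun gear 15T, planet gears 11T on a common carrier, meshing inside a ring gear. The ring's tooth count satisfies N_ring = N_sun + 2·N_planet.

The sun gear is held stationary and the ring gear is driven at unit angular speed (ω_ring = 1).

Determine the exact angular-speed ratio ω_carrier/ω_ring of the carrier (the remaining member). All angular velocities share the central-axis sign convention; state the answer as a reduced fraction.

37/52

N_ring = 15 + 2·11 = 37
15(ω_s−ω_c) = −37(ω_r−ω_c),  ω_s=0, ω_r=1
15(0−ω_c) = −37(1−ω_c)  ⇒  52ω_c = 37  ⇒  ω_c = 37/52
ω_c/ω_r = 37/52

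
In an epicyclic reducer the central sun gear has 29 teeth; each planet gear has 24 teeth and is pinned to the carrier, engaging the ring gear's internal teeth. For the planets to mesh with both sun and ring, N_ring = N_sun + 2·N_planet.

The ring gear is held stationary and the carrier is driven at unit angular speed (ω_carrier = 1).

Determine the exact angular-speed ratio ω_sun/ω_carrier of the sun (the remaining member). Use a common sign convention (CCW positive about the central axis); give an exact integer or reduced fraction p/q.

N_ring = 29 + 2·24 = 77
29(ω_s−ω_c) = −77(ω_r−ω_c),  ω_r=0, ω_c=1
ω_s = 1 − (77/29)(0−1) = 106/29
ω_s/ω_c = 106/29

106/29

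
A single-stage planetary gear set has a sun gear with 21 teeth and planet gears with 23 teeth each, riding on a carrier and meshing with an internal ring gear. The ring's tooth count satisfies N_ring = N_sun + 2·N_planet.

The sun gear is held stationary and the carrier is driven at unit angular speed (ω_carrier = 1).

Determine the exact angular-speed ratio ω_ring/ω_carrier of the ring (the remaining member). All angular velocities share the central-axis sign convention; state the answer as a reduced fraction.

88/67

N_ring = 21 + 2·23 = 67
21(ω_s−ω_c) = −67(ω_r−ω_c),  ω_s=0, ω_c=1
ω_r = 1 − (21/67)(0−1) = 88/67
ω_r/ω_c = 88/67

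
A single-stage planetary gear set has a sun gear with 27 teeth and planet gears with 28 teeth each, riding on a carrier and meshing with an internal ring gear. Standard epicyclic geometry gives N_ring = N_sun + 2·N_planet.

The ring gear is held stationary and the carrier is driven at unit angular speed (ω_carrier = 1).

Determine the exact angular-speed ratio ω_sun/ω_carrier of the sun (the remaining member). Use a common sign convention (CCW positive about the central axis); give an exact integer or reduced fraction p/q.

N_ring = 27 + 2·28 = 83
27(ω_s−ω_c) = −83(ω_r−ω_c),  ω_r=0, ω_c=1
ω_s = 1 − (83/27)(0−1) = 110/27
ω_s/ω_c = 110/27

110/27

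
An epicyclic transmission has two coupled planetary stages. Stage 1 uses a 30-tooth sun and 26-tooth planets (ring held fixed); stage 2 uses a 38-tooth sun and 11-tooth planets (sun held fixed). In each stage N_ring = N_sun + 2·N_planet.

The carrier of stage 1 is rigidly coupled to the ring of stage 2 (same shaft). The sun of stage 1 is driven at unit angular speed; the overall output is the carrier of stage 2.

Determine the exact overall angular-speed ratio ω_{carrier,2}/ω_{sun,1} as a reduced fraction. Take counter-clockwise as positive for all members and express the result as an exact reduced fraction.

225/1372

Stage 1: N_ring = 30 + 2·26 = 82
Stage 1: 30(ω_s−ω_c) = −82(ω_r−ω_c),  ω_r=0, ω_s=1
Stage 1: 30(1−ω_c) = −82(0−ω_c)  ⇒  112ω_c = 30  ⇒  ω_c = 15/56
  ⇒ ω_c¹/ω_s¹ = 15/56
Stage 2: N_ring = 38 + 2·11 = 60
Stage 2: 38(ω_s−ω_c) = −60(ω_r−ω_c),  ω_s=0, ω_r=1
Stage 2: 38(0−ω_c) = −60(1−ω_c)  ⇒  98ω_c = 60  ⇒  ω_c = 30/49
  ⇒ ω_c²/ω_r² = 30/49
Coupling ω_r² = ω_c¹ ⇒ overall = 15/56 × 30/49 = 225/1372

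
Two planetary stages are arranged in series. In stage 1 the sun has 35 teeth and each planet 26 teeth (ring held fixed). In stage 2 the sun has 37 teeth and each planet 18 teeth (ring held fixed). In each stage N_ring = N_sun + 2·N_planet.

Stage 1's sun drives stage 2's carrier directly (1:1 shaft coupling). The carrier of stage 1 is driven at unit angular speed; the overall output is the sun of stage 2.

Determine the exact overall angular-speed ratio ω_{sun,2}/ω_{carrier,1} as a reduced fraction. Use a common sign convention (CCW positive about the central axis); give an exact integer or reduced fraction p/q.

2684/259

Stage 1: N_ring = 35 + 2·26 = 87
Stage 1: 35(ω_s−ω_c) = −87(ω_r−ω_c),  ω_r=0, ω_c=1
Stage 1: ω_s = 1 − (87/35)(0−1) = 122/35
  ⇒ ω_s¹/ω_c¹ = 122/35
Stage 2: N_ring = 37 + 2·18 = 73
Stage 2: 37(ω_s−ω_c) = −73(ω_r−ω_c),  ω_r=0, ω_c=1
Stage 2: ω_s = 1 − (73/37)(0−1) = 110/37
  ⇒ ω_s²/ω_c² = 110/37
Coupling ω_c² = ω_s¹ ⇒ overall = 122/35 × 110/37 = 2684/259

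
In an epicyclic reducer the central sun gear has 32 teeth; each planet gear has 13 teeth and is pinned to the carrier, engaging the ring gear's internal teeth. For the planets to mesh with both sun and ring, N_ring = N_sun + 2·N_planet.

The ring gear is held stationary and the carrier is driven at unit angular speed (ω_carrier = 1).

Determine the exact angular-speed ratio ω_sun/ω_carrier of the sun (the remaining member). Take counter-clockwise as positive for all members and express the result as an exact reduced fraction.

N_ring = 32 + 2·13 = 58
32(ω_s−ω_c) = −58(ω_r−ω_c),  ω_r=0, ω_c=1
ω_s = 1 − (58/32)(0−1) = 45/16
ω_s/ω_c = 45/16

45/16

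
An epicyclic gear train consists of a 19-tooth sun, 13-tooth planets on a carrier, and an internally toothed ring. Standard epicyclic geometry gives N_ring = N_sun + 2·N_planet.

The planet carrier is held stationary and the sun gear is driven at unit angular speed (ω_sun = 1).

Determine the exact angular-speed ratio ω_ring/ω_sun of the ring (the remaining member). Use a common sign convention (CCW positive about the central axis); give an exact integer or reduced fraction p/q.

N_ring = 19 + 2·13 = 45
19(ω_s−ω_c) = −45(ω_r−ω_c),  ω_c=0, ω_s=1
ω_r = 0 − (19/45)(1−0) = -19/45
ω_r/ω_s = -19/45

-19/45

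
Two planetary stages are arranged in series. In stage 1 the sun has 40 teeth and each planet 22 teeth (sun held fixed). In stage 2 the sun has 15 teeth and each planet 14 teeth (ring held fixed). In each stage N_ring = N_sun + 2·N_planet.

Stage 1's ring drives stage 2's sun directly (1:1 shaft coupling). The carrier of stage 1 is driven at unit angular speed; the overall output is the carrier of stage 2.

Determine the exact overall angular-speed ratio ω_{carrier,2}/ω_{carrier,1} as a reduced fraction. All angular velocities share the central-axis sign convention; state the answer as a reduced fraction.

155/406

Stage 1: N_ring = 40 + 2·22 = 84
Stage 1: 40(ω_s−ω_c) = −84(ω_r−ω_c),  ω_s=0, ω_c=1
Stage 1: ω_r = 1 − (40/84)(0−1) = 31/21
  ⇒ ω_r¹/ω_c¹ = 31/21
Stage 2: N_ring = 15 + 2·14 = 43
Stage 2: 15(ω_s−ω_c) = −43(ω_r−ω_c),  ω_r=0, ω_s=1
Stage 2: 15(1−ω_c) = −43(0−ω_c)  ⇒  58ω_c = 15  ⇒  ω_c = 15/58
  ⇒ ω_c²/ω_s² = 15/58
Coupling ω_s² = ω_r¹ ⇒ overall = 31/21 × 15/58 = 155/406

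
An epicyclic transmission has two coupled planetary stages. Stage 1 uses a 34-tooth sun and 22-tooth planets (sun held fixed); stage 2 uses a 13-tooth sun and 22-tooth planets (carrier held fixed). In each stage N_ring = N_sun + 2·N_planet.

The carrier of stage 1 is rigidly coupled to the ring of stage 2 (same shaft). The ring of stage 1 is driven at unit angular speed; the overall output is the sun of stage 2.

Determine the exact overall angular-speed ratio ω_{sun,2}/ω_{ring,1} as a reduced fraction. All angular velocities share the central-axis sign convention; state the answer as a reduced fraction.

Stage 1: N_ring = 34 + 2·22 = 78
Stage 1: 34(ω_s−ω_c) = −78(ω_r−ω_c),  ω_s=0, ω_r=1
Stage 1: 34(0−ω_c) = −78(1−ω_c)  ⇒  112ω_c = 78  ⇒  ω_c = 39/56
  ⇒ ω_c¹/ω_r¹ = 39/56
Stage 2: N_ring = 13 + 2·22 = 57
Stage 2: 13(ω_s−ω_c) = −57(ω_r−ω_c),  ω_c=0, ω_r=1
Stage 2: ω_s = 0 − (57/13)(1−0) = -57/13
  ⇒ ω_s²/ω_r² = -57/13
Coupling ω_r² = ω_c¹ ⇒ overall = 39/56 × -57/13 = -171/56

-171/56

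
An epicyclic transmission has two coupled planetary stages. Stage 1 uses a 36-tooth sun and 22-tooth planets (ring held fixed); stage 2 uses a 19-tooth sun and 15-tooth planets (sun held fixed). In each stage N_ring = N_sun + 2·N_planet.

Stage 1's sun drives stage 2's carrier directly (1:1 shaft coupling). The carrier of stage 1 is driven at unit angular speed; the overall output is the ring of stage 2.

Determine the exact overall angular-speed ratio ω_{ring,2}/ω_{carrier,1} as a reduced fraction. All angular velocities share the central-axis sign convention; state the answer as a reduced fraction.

Stage 1: N_ring = 36 + 2·22 = 80
Stage 1: 36(ω_s−ω_c) = −80(ω_r−ω_c),  ω_r=0, ω_c=1
Stage 1: ω_s = 1 − (80/36)(0−1) = 29/9
  ⇒ ω_s¹/ω_c¹ = 29/9
Stage 2: N_ring = 19 + 2·15 = 49
Stage 2: 19(ω_s−ω_c) = −49(ω_r−ω_c),  ω_s=0, ω_c=1
Stage 2: ω_r = 1 − (19/49)(0−1) = 68/49
  ⇒ ω_r²/ω_c² = 68/49
Coupling ω_c² = ω_s¹ ⇒ overall = 29/9 × 68/49 = 1972/441

1972/441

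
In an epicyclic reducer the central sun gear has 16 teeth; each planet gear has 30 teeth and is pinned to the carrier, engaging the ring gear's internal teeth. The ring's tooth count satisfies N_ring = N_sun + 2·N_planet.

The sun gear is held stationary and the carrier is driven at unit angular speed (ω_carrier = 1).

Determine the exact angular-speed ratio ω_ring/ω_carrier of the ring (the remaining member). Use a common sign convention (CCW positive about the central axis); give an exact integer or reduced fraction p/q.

23/19

N_ring = 16 + 2·30 = 76
16(ω_s−ω_c) = −76(ω_r−ω_c),  ω_s=0, ω_c=1
ω_r = 1 − (16/76)(0−1) = 23/19
ω_r/ω_c = 23/19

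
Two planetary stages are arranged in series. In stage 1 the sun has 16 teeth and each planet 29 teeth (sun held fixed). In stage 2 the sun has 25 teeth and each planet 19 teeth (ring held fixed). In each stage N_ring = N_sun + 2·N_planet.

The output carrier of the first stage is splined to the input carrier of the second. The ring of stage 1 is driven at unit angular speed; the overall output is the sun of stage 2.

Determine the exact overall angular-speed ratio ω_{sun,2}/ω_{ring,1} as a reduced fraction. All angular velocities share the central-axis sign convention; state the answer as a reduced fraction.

3256/1125

Stage 1: N_ring = 16 + 2·29 = 74
Stage 1: 16(ω_s−ω_c) = −74(ω_r−ω_c),  ω_s=0, ω_r=1
Stage 1: 16(0−ω_c) = −74(1−ω_c)  ⇒  90ω_c = 74  ⇒  ω_c = 37/45
  ⇒ ω_c¹/ω_r¹ = 37/45
Stage 2: N_ring = 25 + 2·19 = 63
Stage 2: 25(ω_s−ω_c) = −63(ω_r−ω_c),  ω_r=0, ω_c=1
Stage 2: ω_s = 1 − (63/25)(0−1) = 88/25
  ⇒ ω_s²/ω_c² = 88/25
Coupling ω_c² = ω_c¹ ⇒ overall = 37/45 × 88/25 = 3256/1125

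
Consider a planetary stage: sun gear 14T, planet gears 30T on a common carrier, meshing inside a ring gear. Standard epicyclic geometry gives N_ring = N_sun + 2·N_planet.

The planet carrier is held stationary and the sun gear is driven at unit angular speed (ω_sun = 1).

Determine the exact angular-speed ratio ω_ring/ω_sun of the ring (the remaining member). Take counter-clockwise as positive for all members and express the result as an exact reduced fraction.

N_ring = 14 + 2·30 = 74
14(ω_s−ω_c) = −74(ω_r−ω_c),  ω_c=0, ω_s=1
ω_r = 0 − (14/74)(1−0) = -7/37
ω_r/ω_s = -7/37

-7/37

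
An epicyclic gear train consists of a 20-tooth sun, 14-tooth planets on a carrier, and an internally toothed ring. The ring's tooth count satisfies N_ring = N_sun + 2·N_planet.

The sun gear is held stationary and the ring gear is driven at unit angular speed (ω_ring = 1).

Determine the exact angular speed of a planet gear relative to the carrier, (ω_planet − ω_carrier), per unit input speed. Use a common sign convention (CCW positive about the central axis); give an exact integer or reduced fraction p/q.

120/119

N_ring = 20 + 2·14 = 48
20(ω_s−ω_c) = −48(ω_r−ω_c),  ω_s=0, ω_r=1
20(0−ω_c) = −48(1−ω_c)  ⇒  68ω_c = 48  ⇒  ω_c = 12/17
sun–planet: 20·(0−12/17) = −14·(ω_p−ω_c)  ⇒  ω_p−ω_c = −(20/14)·(-12/17) = 120/119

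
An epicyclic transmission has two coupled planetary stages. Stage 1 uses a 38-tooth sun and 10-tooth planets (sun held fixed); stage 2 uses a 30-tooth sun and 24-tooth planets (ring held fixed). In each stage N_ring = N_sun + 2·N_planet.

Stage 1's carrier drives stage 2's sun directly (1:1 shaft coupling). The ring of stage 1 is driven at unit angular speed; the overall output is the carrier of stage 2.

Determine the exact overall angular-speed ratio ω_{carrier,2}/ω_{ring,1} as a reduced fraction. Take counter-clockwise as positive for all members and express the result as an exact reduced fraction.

Stage 1: N_ring = 38 + 2·10 = 58
Stage 1: 38(ω_s−ω_c) = −58(ω_r−ω_c),  ω_s=0, ω_r=1
Stage 1: 38(0−ω_c) = −58(1−ω_c)  ⇒  96ω_c = 58  ⇒  ω_c = 29/48
  ⇒ ω_c¹/ω_r¹ = 29/48
Stage 2: N_ring = 30 + 2·24 = 78
Stage 2: 30(ω_s−ω_c) = −78(ω_r−ω_c),  ω_r=0, ω_s=1
Stage 2: 30(1−ω_c) = −78(0−ω_c)  ⇒  108ω_c = 30  ⇒  ω_c = 5/18
  ⇒ ω_c²/ω_s² = 5/18
Coupling ω_s² = ω_c¹ ⇒ overall = 29/48 × 5/18 = 145/864

145/864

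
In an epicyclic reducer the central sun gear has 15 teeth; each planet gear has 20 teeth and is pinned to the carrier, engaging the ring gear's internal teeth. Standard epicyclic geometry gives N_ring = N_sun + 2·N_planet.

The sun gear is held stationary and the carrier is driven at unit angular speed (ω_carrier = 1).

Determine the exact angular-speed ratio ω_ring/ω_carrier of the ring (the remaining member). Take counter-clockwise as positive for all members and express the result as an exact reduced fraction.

N_ring = 15 + 2·20 = 55
15(ω_s−ω_c) = −55(ω_r−ω_c),  ω_s=0, ω_c=1
ω_r = 1 − (15/55)(0−1) = 14/11
ω_r/ω_c = 14/11

14/11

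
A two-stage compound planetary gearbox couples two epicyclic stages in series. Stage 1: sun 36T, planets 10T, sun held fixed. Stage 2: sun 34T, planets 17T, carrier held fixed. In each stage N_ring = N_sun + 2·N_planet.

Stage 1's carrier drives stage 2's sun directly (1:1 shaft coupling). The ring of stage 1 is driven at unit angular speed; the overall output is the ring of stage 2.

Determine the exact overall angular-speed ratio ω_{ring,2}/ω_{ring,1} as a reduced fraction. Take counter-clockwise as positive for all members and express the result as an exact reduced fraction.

Stage 1: N_ring = 36 + 2·10 = 56
Stage 1: 36(ω_s−ω_c) = −56(ω_r−ω_c),  ω_s=0, ω_r=1
Stage 1: 36(0−ω_c) = −56(1−ω_c)  ⇒  92ω_c = 56  ⇒  ω_c = 14/23
  ⇒ ω_c¹/ω_r¹ = 14/23
Stage 2: N_ring = 34 + 2·17 = 68
Stage 2: 34(ω_s−ω_c) = −68(ω_r−ω_c),  ω_c=0, ω_s=1
Stage 2: ω_r = 0 − (34/68)(1−0) = -1/2
  ⇒ ω_r²/ω_s² = -1/2
Coupling ω_s² = ω_c¹ ⇒ overall = 14/23 × -1/2 = -7/23

-7/23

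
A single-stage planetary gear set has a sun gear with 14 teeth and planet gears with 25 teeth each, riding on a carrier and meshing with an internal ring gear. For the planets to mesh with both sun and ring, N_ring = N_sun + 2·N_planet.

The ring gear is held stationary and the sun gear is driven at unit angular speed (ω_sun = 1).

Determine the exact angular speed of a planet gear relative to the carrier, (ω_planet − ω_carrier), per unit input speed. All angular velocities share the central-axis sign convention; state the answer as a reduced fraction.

N_ring = 14 + 2·25 = 64
14(ω_s−ω_c) = −64(ω_r−ω_c),  ω_r=0, ω_s=1
14(1−ω_c) = −64(0−ω_c)  ⇒  78ω_c = 14  ⇒  ω_c = 7/39
sun–planet: 14·(1−7/39) = −25·(ω_p−ω_c)  ⇒  ω_p−ω_c = −(14/25)·(32/39) = -448/975

-448/975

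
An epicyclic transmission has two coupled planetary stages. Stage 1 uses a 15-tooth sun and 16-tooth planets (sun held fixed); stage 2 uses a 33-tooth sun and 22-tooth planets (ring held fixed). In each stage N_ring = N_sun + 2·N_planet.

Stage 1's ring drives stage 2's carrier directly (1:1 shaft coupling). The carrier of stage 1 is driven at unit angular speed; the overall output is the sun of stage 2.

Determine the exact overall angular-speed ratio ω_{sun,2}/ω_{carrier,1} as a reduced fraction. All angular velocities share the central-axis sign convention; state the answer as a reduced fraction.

620/141

Stage 1: N_ring = 15 + 2·16 = 47
Stage 1: 15(ω_s−ω_c) = −47(ω_r−ω_c),  ω_s=0, ω_c=1
Stage 1: ω_r = 1 − (15/47)(0−1) = 62/47
  ⇒ ω_r¹/ω_c¹ = 62/47
Stage 2: N_ring = 33 + 2·22 = 77
Stage 2: 33(ω_s−ω_c) = −77(ω_r−ω_c),  ω_r=0, ω_c=1
Stage 2: ω_s = 1 − (77/33)(0−1) = 10/3
  ⇒ ω_s²/ω_c² = 10/3
Coupling ω_c² = ω_r¹ ⇒ overall = 62/47 × 10/3 = 620/141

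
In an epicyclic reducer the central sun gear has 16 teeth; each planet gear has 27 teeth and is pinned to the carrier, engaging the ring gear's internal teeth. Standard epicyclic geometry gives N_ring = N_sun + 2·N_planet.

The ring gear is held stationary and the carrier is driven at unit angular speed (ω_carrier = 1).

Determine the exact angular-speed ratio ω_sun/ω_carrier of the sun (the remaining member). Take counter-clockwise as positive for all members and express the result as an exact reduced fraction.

N_ring = 16 + 2·27 = 70
16(ω_s−ω_c) = −70(ω_r−ω_c),  ω_r=0, ω_c=1
ω_s = 1 − (70/16)(0−1) = 43/8
ω_s/ω_c = 43/8

43/8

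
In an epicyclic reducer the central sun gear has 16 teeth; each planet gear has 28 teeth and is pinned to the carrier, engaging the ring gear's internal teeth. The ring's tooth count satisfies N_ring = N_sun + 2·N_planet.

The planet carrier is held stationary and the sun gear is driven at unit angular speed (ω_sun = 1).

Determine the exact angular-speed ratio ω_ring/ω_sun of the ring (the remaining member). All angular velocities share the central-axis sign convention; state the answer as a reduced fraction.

N_ring = 16 + 2·28 = 72
16(ω_s−ω_c) = −72(ω_r−ω_c),  ω_c=0, ω_s=1
ω_r = 0 − (16/72)(1−0) = -2/9
ω_r/ω_s = -2/9

-2/9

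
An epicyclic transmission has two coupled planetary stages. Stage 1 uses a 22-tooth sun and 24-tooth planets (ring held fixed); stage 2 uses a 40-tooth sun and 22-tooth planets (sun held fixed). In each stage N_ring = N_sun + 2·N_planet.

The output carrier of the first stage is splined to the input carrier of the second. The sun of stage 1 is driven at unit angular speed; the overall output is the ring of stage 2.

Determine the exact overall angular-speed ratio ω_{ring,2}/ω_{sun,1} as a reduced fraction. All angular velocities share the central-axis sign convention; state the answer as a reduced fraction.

Stage 1: N_ring = 22 + 2·24 = 70
Stage 1: 22(ω_s−ω_c) = −70(ω_r−ω_c),  ω_r=0, ω_s=1
Stage 1: 22(1−ω_c) = −70(0−ω_c)  ⇒  92ω_c = 22  ⇒  ω_c = 11/46
  ⇒ ω_c¹/ω_s¹ = 11/46
Stage 2: N_ring = 40 + 2·22 = 84
Stage 2: 40(ω_s−ω_c) = −84(ω_r−ω_c),  ω_s=0, ω_c=1
Stage 2: ω_r = 1 − (40/84)(0−1) = 31/21
  ⇒ ω_r²/ω_c² = 31/21
Coupling ω_c² = ω_c¹ ⇒ overall = 11/46 × 31/21 = 341/966

341/966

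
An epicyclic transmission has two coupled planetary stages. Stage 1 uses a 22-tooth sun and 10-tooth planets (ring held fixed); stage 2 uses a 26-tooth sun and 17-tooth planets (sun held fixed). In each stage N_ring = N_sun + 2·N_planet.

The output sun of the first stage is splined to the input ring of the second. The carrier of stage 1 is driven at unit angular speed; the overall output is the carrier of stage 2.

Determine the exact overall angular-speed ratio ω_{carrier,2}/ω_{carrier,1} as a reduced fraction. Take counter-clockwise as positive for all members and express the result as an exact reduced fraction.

Stage 1: N_ring = 22 + 2·10 = 42
Stage 1: 22(ω_s−ω_c) = −42(ω_r−ω_c),  ω_r=0, ω_c=1
Stage 1: ω_s = 1 − (42/22)(0−1) = 32/11
  ⇒ ω_s¹/ω_c¹ = 32/11
Stage 2: N_ring = 26 + 2·17 = 60
Stage 2: 26(ω_s−ω_c) = −60(ω_r−ω_c),  ω_s=0, ω_r=1
Stage 2: 26(0−ω_c) = −60(1−ω_c)  ⇒  86ω_c = 60  ⇒  ω_c = 30/43
  ⇒ ω_c²/ω_r² = 30/43
Coupling ω_r² = ω_s¹ ⇒ overall = 32/11 × 30/43 = 960/473

960/473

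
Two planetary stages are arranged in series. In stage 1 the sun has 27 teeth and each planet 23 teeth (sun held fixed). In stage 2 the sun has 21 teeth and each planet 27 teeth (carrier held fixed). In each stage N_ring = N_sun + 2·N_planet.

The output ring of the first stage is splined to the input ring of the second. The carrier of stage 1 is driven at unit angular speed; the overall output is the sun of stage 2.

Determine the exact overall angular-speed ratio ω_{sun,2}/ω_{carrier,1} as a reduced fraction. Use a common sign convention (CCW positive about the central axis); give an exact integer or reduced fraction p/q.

-2500/511

Stage 1: N_ring = 27 + 2·23 = 73
Stage 1: 27(ω_s−ω_c) = −73(ω_r−ω_c),  ω_s=0, ω_c=1
Stage 1: ω_r = 1 − (27/73)(0−1) = 100/73
  ⇒ ω_r¹/ω_c¹ = 100/73
Stage 2: N_ring = 21 + 2·27 = 75
Stage 2: 21(ω_s−ω_c) = −75(ω_r−ω_c),  ω_c=0, ω_r=1
Stage 2: ω_s = 0 − (75/21)(1−0) = -25/7
  ⇒ ω_s²/ω_r² = -25/7
Coupling ω_r² = ω_r¹ ⇒ overall = 100/73 × -25/7 = -2500/511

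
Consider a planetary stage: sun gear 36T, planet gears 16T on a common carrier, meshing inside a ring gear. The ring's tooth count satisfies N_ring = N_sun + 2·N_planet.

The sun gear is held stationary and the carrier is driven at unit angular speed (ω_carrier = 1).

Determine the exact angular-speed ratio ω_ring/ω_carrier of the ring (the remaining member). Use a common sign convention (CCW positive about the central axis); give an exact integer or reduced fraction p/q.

26/17

N_ring = 36 + 2·16 = 68
36(ω_s−ω_c) = −68(ω_r−ω_c),  ω_s=0, ω_c=1
ω_r = 1 − (36/68)(0−1) = 26/17
ω_r/ω_c = 26/17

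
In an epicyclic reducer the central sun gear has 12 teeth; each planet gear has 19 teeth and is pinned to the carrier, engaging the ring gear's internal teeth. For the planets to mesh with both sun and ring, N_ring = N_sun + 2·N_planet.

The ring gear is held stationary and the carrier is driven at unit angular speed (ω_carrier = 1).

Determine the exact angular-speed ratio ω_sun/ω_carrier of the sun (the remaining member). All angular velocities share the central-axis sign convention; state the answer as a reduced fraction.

31/6

N_ring = 12 + 2·19 = 50
12(ω_s−ω_c) = −50(ω_r−ω_c),  ω_r=0, ω_c=1
ω_s = 1 − (50/12)(0−1) = 31/6
ω_s/ω_c = 31/6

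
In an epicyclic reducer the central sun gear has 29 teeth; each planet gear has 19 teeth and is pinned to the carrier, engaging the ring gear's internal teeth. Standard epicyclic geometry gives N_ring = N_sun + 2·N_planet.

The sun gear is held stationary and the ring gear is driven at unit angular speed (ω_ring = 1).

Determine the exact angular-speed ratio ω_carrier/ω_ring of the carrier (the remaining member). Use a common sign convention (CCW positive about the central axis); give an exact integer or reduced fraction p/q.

67/96

N_ring = 29 + 2·19 = 67
29(ω_s−ω_c) = −67(ω_r−ω_c),  ω_s=0, ω_r=1
29(0−ω_c) = −67(1−ω_c)  ⇒  96ω_c = 67  ⇒  ω_c = 67/96
ω_c/ω_r = 67/96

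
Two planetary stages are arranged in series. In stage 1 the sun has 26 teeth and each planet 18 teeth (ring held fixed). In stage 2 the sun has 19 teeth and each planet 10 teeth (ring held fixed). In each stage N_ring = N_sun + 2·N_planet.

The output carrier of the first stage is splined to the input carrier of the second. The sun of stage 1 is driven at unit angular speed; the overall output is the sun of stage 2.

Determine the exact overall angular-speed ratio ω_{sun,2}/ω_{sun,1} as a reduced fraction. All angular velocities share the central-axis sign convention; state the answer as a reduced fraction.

377/418

Stage 1: N_ring = 26 + 2·18 = 62
Stage 1: 26(ω_s−ω_c) = −62(ω_r−ω_c),  ω_r=0, ω_s=1
Stage 1: 26(1−ω_c) = −62(0−ω_c)  ⇒  88ω_c = 26  ⇒  ω_c = 13/44
  ⇒ ω_c¹/ω_s¹ = 13/44
Stage 2: N_ring = 19 + 2·10 = 39
Stage 2: 19(ω_s−ω_c) = −39(ω_r−ω_c),  ω_r=0, ω_c=1
Stage 2: ω_s = 1 − (39/19)(0−1) = 58/19
  ⇒ ω_s²/ω_c² = 58/19
Coupling ω_c² = ω_c¹ ⇒ overall = 13/44 × 58/19 = 377/418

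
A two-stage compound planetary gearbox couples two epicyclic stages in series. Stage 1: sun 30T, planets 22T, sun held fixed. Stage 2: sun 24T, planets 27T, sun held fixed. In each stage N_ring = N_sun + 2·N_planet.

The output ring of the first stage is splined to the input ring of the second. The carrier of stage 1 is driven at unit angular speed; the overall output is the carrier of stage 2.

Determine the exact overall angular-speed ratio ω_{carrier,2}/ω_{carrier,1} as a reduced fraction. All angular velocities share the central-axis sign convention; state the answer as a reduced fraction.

676/629

Stage 1: N_ring = 30 + 2·22 = 74
Stage 1: 30(ω_s−ω_c) = −74(ω_r−ω_c),  ω_s=0, ω_c=1
Stage 1: ω_r = 1 − (30/74)(0−1) = 52/37
  ⇒ ω_r¹/ω_c¹ = 52/37
Stage 2: N_ring = 24 + 2·27 = 78
Stage 2: 24(ω_s−ω_c) = −78(ω_r−ω_c),  ω_s=0, ω_r=1
Stage 2: 24(0−ω_c) = −78(1−ω_c)  ⇒  102ω_c = 78  ⇒  ω_c = 13/17
  ⇒ ω_c²/ω_r² = 13/17
Coupling ω_r² = ω_r¹ ⇒ overall = 52/37 × 13/17 = 676/629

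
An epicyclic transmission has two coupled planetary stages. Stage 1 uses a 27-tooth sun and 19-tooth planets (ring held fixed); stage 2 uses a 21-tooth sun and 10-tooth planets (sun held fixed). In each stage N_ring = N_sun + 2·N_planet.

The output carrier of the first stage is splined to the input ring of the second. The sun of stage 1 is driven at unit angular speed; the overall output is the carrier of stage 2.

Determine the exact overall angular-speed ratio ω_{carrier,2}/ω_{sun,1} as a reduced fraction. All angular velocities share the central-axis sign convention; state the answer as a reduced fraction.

Stage 1: N_ring = 27 + 2·19 = 65
Stage 1: 27(ω_s−ω_c) = −65(ω_r−ω_c),  ω_r=0, ω_s=1
Stage 1: 27(1−ω_c) = −65(0−ω_c)  ⇒  92ω_c = 27  ⇒  ω_c = 27/92
  ⇒ ω_c¹/ω_s¹ = 27/92
Stage 2: N_ring = 21 + 2·10 = 41
Stage 2: 21(ω_s−ω_c) = −41(ω_r−ω_c),  ω_s=0, ω_r=1
Stage 2: 21(0−ω_c) = −41(1−ω_c)  ⇒  62ω_c = 41  ⇒  ω_c = 41/62
  ⇒ ω_c²/ω_r² = 41/62
Coupling ω_r² = ω_c¹ ⇒ overall = 27/92 × 41/62 = 1107/5704

1107/5704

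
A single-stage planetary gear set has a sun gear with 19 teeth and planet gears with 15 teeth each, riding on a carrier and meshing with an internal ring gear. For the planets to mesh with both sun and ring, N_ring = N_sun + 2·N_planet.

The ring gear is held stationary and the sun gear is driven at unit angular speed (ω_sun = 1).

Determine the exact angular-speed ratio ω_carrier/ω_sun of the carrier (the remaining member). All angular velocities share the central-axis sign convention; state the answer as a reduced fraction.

19/68

N_ring = 19 + 2·15 = 49
19(ω_s−ω_c) = −49(ω_r−ω_c),  ω_r=0, ω_s=1
19(1−ω_c) = −49(0−ω_c)  ⇒  68ω_c = 19  ⇒  ω_c = 19/68
ω_c/ω_s = 19/68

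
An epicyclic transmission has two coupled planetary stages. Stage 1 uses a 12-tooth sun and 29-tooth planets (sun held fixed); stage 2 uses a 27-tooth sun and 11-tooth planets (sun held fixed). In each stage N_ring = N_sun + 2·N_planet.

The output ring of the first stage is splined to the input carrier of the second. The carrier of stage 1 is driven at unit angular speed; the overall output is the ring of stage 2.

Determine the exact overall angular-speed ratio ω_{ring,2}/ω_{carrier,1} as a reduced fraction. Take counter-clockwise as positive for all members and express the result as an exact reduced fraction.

3116/1715

Stage 1: N_ring = 12 + 2·29 = 70
Stage 1: 12(ω_s−ω_c) = −70(ω_r−ω_c),  ω_s=0, ω_c=1
Stage 1: ω_r = 1 − (12/70)(0−1) = 41/35
  ⇒ ω_r¹/ω_c¹ = 41/35
Stage 2: N_ring = 27 + 2·11 = 49
Stage 2: 27(ω_s−ω_c) = −49(ω_r−ω_c),  ω_s=0, ω_c=1
Stage 2: ω_r = 1 − (27/49)(0−1) = 76/49
  ⇒ ω_r²/ω_c² = 76/49
Coupling ω_c² = ω_r¹ ⇒ overall = 41/35 × 76/49 = 3116/1715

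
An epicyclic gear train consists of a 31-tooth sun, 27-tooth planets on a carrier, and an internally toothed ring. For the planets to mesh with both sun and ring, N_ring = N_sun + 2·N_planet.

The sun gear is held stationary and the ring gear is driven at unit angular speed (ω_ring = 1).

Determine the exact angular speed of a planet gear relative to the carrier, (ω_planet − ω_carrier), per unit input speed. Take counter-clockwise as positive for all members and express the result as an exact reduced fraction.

N_ring = 31 + 2·27 = 85
31(ω_s−ω_c) = −85(ω_r−ω_c),  ω_s=0, ω_r=1
31(0−ω_c) = −85(1−ω_c)  ⇒  116ω_c = 85  ⇒  ω_c = 85/116
sun–planet: 31·(0−85/116) = −27·(ω_p−ω_c)  ⇒  ω_p−ω_c = −(31/27)·(-85/116) = 2635/3132

2635/3132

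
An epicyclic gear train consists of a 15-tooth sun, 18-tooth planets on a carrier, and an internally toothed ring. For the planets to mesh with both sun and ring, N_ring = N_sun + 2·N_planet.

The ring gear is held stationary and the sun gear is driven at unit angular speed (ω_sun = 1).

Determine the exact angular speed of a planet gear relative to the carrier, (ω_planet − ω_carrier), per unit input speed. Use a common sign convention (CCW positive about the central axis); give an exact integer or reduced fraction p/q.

N_ring = 15 + 2·18 = 51
15(ω_s−ω_c) = −51(ω_r−ω_c),  ω_r=0, ω_s=1
15(1−ω_c) = −51(0−ω_c)  ⇒  66ω_c = 15  ⇒  ω_c = 5/22
sun–planet: 15·(1−5/22) = −18·(ω_p−ω_c)  ⇒  ω_p−ω_c = −(15/18)·(17/22) = -85/132

-85/132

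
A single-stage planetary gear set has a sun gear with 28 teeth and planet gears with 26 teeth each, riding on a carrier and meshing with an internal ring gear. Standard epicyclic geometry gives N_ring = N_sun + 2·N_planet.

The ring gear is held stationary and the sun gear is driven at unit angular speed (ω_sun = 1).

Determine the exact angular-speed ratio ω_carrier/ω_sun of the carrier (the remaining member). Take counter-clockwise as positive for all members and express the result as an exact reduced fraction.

7/27

N_ring = 28 + 2·26 = 80
28(ω_s−ω_c) = −80(ω_r−ω_c),  ω_r=0, ω_s=1
28(1−ω_c) = −80(0−ω_c)  ⇒  108ω_c = 28  ⇒  ω_c = 7/27
ω_c/ω_s = 7/27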